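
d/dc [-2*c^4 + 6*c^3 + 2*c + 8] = -8*c^3 + 18*c^2 + 2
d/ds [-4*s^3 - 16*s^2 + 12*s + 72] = -12*s^2 - 32*s + 12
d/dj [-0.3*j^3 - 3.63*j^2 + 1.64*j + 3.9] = -0.9*j^2 - 7.26*j + 1.64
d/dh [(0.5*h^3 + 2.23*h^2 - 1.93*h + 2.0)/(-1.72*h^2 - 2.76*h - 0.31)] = (-0.86*h^4 - 2.76*h^3 - 9.9394*h^2 + 5.4974*h + 6.1183)/(2.9584*h^4 + 9.4944*h^3 + 8.684*h^2 + 1.7112*h + 0.0961)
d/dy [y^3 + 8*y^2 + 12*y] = 3*y^2 + 16*y + 12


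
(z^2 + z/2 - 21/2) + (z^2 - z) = 2*z^2 - z/2 - 21/2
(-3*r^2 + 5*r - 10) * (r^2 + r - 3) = -3*r^4 + 2*r^3 + 4*r^2 - 25*r + 30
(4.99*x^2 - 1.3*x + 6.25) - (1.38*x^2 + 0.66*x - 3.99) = 3.61*x^2 - 1.96*x + 10.24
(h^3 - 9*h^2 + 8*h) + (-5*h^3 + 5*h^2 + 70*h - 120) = -4*h^3 - 4*h^2 + 78*h - 120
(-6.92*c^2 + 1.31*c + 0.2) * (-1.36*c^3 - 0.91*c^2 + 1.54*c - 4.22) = 9.4112*c^5 + 4.5156*c^4 - 12.1209*c^3 + 31.0378*c^2 - 5.2202*c - 0.844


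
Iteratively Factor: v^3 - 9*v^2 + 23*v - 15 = (v - 5)*(v^2 - 4*v + 3) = (v - 5)*(v - 1)*(v - 3)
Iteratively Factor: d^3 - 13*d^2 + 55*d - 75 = (d - 5)*(d^2 - 8*d + 15) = (d - 5)*(d - 3)*(d - 5)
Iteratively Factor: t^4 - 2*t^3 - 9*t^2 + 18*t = (t + 3)*(t^3 - 5*t^2 + 6*t) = t*(t + 3)*(t^2 - 5*t + 6) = t*(t - 2)*(t + 3)*(t - 3)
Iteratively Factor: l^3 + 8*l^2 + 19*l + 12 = (l + 4)*(l^2 + 4*l + 3) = (l + 3)*(l + 4)*(l + 1)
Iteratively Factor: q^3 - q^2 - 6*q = (q + 2)*(q^2 - 3*q) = (q - 3)*(q + 2)*(q)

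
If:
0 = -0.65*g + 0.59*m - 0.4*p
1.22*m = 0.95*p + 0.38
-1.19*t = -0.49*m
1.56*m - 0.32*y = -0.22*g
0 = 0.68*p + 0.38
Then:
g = 0.23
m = -0.12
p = -0.56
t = -0.05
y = -0.44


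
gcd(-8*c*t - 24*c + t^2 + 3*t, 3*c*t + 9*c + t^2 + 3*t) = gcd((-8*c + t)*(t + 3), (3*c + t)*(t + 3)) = t + 3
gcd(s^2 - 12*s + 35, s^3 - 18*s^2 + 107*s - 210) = s^2 - 12*s + 35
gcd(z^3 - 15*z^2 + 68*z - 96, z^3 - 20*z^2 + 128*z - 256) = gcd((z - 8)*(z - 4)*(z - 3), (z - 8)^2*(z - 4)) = z^2 - 12*z + 32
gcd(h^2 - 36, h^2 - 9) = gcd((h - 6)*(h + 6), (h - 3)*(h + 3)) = 1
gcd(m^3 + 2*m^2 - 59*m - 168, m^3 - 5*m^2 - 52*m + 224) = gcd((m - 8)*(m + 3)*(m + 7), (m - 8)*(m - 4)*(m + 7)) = m^2 - m - 56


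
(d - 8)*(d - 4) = d^2 - 12*d + 32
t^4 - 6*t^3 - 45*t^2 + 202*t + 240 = (t - 8)*(t - 5)*(t + 1)*(t + 6)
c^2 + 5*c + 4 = (c + 1)*(c + 4)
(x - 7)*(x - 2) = x^2 - 9*x + 14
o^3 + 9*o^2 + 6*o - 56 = (o - 2)*(o + 4)*(o + 7)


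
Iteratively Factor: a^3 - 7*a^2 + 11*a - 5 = (a - 5)*(a^2 - 2*a + 1) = (a - 5)*(a - 1)*(a - 1)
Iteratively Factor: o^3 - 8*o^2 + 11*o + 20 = (o + 1)*(o^2 - 9*o + 20) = (o - 5)*(o + 1)*(o - 4)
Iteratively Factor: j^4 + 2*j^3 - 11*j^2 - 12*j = (j - 3)*(j^3 + 5*j^2 + 4*j) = (j - 3)*(j + 4)*(j^2 + j) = (j - 3)*(j + 1)*(j + 4)*(j)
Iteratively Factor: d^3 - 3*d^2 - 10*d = (d)*(d^2 - 3*d - 10) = d*(d + 2)*(d - 5)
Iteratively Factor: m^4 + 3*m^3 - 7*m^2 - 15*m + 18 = (m - 1)*(m^3 + 4*m^2 - 3*m - 18) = (m - 2)*(m - 1)*(m^2 + 6*m + 9) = (m - 2)*(m - 1)*(m + 3)*(m + 3)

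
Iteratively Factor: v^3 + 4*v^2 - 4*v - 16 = (v + 4)*(v^2 - 4) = (v - 2)*(v + 4)*(v + 2)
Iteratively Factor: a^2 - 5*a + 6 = (a - 3)*(a - 2)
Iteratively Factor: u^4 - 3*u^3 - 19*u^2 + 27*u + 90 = (u - 5)*(u^3 + 2*u^2 - 9*u - 18) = (u - 5)*(u + 3)*(u^2 - u - 6) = (u - 5)*(u - 3)*(u + 3)*(u + 2)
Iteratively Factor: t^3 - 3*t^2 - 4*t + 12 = (t + 2)*(t^2 - 5*t + 6) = (t - 2)*(t + 2)*(t - 3)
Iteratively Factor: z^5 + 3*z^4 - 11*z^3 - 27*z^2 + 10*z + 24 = (z + 2)*(z^4 + z^3 - 13*z^2 - z + 12) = (z + 2)*(z + 4)*(z^3 - 3*z^2 - z + 3) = (z - 3)*(z + 2)*(z + 4)*(z^2 - 1) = (z - 3)*(z - 1)*(z + 2)*(z + 4)*(z + 1)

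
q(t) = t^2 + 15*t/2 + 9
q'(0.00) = 7.50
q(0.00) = 9.00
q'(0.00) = 7.50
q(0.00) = 9.00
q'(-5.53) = -3.56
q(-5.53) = -1.89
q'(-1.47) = 4.56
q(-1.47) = 0.14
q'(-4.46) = -1.42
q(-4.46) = -4.56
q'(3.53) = 14.56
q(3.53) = 47.94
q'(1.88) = 11.26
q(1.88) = 26.63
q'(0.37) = 8.24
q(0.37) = 11.91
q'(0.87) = 9.24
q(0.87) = 16.28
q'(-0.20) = 7.10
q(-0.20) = 7.54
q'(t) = 2*t + 15/2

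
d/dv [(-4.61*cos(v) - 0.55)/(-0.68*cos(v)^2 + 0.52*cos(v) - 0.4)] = (3.1348*cos(v)^2 + 0.748*cos(v) - 2.13)*sin(v)/(0.4624*cos(v)^4 - 0.7072*cos(v)^3 + 0.8144*cos(v)^2 - 0.416*cos(v) + 0.16)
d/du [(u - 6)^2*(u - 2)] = (u - 6)*(3*u - 10)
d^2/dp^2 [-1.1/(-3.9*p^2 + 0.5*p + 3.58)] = (33.462*p^2 - 4.29*p - 1.1*(7.8*p - 0.5)*(15.6*p - 1.0) - 30.7164)/(-3.9*p^2 + 0.5*p + 3.58)^3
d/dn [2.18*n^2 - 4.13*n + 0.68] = 4.36*n - 4.13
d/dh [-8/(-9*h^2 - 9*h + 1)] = 72*(-2*h - 1)/(9*h^2 + 9*h - 1)^2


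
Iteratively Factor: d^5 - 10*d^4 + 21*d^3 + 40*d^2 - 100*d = (d - 5)*(d^4 - 5*d^3 - 4*d^2 + 20*d) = (d - 5)*(d + 2)*(d^3 - 7*d^2 + 10*d) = (d - 5)^2*(d + 2)*(d^2 - 2*d) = (d - 5)^2*(d - 2)*(d + 2)*(d)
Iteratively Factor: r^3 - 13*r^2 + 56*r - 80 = (r - 4)*(r^2 - 9*r + 20) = (r - 5)*(r - 4)*(r - 4)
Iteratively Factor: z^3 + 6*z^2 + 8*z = (z)*(z^2 + 6*z + 8) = z*(z + 2)*(z + 4)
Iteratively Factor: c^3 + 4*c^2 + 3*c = (c + 3)*(c^2 + c) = (c + 1)*(c + 3)*(c)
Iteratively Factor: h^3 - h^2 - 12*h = (h + 3)*(h^2 - 4*h) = h*(h + 3)*(h - 4)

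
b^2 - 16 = (b - 4)*(b + 4)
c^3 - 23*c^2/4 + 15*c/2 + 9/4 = (c - 3)^2*(c + 1/4)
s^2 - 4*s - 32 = (s - 8)*(s + 4)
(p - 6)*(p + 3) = p^2 - 3*p - 18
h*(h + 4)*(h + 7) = h^3 + 11*h^2 + 28*h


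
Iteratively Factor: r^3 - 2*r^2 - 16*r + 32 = (r - 4)*(r^2 + 2*r - 8) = (r - 4)*(r - 2)*(r + 4)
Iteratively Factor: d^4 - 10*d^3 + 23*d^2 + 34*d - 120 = (d - 5)*(d^3 - 5*d^2 - 2*d + 24) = (d - 5)*(d - 4)*(d^2 - d - 6) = (d - 5)*(d - 4)*(d + 2)*(d - 3)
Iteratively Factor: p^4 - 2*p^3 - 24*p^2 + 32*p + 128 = (p + 2)*(p^3 - 4*p^2 - 16*p + 64) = (p + 2)*(p + 4)*(p^2 - 8*p + 16) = (p - 4)*(p + 2)*(p + 4)*(p - 4)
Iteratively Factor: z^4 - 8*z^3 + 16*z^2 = (z - 4)*(z^3 - 4*z^2) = (z - 4)^2*(z^2) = z*(z - 4)^2*(z)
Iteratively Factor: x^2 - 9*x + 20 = (x - 4)*(x - 5)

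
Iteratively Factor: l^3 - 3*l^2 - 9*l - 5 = (l - 5)*(l^2 + 2*l + 1) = (l - 5)*(l + 1)*(l + 1)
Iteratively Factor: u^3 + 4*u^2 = (u)*(u^2 + 4*u) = u*(u + 4)*(u)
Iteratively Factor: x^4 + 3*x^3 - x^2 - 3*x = (x - 1)*(x^3 + 4*x^2 + 3*x) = (x - 1)*(x + 3)*(x^2 + x) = x*(x - 1)*(x + 3)*(x + 1)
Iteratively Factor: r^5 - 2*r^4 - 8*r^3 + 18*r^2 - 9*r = (r - 3)*(r^4 + r^3 - 5*r^2 + 3*r) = r*(r - 3)*(r^3 + r^2 - 5*r + 3) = r*(r - 3)*(r - 1)*(r^2 + 2*r - 3) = r*(r - 3)*(r - 1)*(r + 3)*(r - 1)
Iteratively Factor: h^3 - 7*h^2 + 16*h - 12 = (h - 2)*(h^2 - 5*h + 6) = (h - 2)^2*(h - 3)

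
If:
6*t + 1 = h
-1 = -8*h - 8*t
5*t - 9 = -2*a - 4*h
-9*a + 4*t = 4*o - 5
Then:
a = 69/16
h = 1/4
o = -549/64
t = -1/8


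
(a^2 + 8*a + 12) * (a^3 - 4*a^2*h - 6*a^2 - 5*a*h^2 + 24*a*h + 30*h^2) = a^5 - 4*a^4*h + 2*a^4 - 5*a^3*h^2 - 8*a^3*h - 36*a^3 - 10*a^2*h^2 + 144*a^2*h - 72*a^2 + 180*a*h^2 + 288*a*h + 360*h^2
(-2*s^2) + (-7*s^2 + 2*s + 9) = -9*s^2 + 2*s + 9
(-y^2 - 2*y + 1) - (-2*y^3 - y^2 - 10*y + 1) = 2*y^3 + 8*y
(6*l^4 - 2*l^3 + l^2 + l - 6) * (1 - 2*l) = -12*l^5 + 10*l^4 - 4*l^3 - l^2 + 13*l - 6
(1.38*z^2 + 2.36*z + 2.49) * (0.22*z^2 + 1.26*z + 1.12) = 0.3036*z^4 + 2.258*z^3 + 5.067*z^2 + 5.7806*z + 2.7888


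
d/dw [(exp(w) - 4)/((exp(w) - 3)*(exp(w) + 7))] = (-exp(2*w) + 8*exp(w) - 5)*exp(w)/(exp(4*w) + 8*exp(3*w) - 26*exp(2*w) - 168*exp(w) + 441)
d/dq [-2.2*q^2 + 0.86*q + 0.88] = 0.86 - 4.4*q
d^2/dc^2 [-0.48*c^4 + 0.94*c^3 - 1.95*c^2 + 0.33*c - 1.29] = -5.76*c^2 + 5.64*c - 3.9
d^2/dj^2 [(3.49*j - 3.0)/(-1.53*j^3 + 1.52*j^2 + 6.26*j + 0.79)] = (-49.018446*j^5 + 132.970464*j^4 - 194.608436*j^3 - 181.433556*j^2 + 218.174952*j + 262.439692)/(3.581577*j^9 - 10.674504*j^8 - 33.357366*j^7 + 78.289795*j^6 + 147.505116*j^5 - 138.772332*j^4 - 287.551805*j^3 - 95.720508*j^2 - 11.720598*j - 0.493039)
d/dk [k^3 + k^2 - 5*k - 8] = 3*k^2 + 2*k - 5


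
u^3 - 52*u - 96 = (u - 8)*(u + 2)*(u + 6)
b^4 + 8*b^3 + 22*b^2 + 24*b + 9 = (b + 1)^2*(b + 3)^2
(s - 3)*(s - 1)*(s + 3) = s^3 - s^2 - 9*s + 9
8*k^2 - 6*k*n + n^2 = (-4*k + n)*(-2*k + n)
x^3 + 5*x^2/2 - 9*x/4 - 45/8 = (x - 3/2)*(x + 3/2)*(x + 5/2)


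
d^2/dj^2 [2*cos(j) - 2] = -2*cos(j)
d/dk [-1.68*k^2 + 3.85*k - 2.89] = 3.85 - 3.36*k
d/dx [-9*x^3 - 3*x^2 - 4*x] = -27*x^2 - 6*x - 4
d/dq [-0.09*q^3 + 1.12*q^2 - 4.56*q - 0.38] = -0.27*q^2 + 2.24*q - 4.56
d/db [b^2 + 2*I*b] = 2*b + 2*I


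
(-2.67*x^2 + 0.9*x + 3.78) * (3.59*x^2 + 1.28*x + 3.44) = -9.5853*x^4 - 0.1866*x^3 + 5.5374*x^2 + 7.9344*x + 13.0032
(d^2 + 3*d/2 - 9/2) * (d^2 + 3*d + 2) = d^4 + 9*d^3/2 + 2*d^2 - 21*d/2 - 9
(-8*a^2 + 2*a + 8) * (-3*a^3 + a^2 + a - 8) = 24*a^5 - 14*a^4 - 30*a^3 + 74*a^2 - 8*a - 64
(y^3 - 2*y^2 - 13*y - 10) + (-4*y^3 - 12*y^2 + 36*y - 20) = -3*y^3 - 14*y^2 + 23*y - 30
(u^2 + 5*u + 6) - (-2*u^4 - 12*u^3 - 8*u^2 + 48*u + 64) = 2*u^4 + 12*u^3 + 9*u^2 - 43*u - 58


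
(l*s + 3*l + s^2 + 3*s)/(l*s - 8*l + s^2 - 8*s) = (s + 3)/(s - 8)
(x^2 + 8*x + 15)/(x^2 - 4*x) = (x^2 + 8*x + 15)/(x*(x - 4))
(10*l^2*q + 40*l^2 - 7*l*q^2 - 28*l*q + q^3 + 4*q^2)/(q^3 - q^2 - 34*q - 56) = (10*l^2 - 7*l*q + q^2)/(q^2 - 5*q - 14)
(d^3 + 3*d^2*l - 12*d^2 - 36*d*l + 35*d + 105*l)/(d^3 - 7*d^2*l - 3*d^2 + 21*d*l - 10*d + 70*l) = (d^2 + 3*d*l - 7*d - 21*l)/(d^2 - 7*d*l + 2*d - 14*l)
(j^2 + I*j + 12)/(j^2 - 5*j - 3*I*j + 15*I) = (j + 4*I)/(j - 5)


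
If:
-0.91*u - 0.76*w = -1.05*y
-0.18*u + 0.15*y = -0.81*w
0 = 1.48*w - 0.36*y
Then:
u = 0.00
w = 0.00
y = 0.00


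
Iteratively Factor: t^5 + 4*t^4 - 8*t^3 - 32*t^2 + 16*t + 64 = (t - 2)*(t^4 + 6*t^3 + 4*t^2 - 24*t - 32) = (t - 2)^2*(t^3 + 8*t^2 + 20*t + 16) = (t - 2)^2*(t + 2)*(t^2 + 6*t + 8) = (t - 2)^2*(t + 2)^2*(t + 4)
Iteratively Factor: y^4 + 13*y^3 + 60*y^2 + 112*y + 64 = (y + 4)*(y^3 + 9*y^2 + 24*y + 16) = (y + 4)^2*(y^2 + 5*y + 4) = (y + 4)^3*(y + 1)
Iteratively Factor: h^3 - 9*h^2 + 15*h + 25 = (h - 5)*(h^2 - 4*h - 5) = (h - 5)^2*(h + 1)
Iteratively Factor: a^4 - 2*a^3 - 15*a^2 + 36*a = (a - 3)*(a^3 + a^2 - 12*a) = a*(a - 3)*(a^2 + a - 12) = a*(a - 3)*(a + 4)*(a - 3)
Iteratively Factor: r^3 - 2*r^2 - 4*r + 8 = (r - 2)*(r^2 - 4) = (r - 2)^2*(r + 2)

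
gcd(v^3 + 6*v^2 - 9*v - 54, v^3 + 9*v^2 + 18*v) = v^2 + 9*v + 18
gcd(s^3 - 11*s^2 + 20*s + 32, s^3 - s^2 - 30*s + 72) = s - 4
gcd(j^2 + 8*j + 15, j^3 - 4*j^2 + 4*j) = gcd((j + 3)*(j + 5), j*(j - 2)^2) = 1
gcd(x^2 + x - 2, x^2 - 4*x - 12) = x + 2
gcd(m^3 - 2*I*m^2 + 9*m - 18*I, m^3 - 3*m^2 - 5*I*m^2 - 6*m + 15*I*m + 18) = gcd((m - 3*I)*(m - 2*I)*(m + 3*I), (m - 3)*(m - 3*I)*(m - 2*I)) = m^2 - 5*I*m - 6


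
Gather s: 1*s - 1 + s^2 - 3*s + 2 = s^2 - 2*s + 1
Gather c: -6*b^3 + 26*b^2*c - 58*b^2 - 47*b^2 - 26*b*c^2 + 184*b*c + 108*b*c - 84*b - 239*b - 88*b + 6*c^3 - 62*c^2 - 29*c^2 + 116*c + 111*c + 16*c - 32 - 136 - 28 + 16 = -6*b^3 - 105*b^2 - 411*b + 6*c^3 + c^2*(-26*b - 91) + c*(26*b^2 + 292*b + 243) - 180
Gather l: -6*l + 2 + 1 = 3 - 6*l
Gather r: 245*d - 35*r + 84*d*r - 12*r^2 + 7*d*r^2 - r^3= 245*d - r^3 + r^2*(7*d - 12) + r*(84*d - 35)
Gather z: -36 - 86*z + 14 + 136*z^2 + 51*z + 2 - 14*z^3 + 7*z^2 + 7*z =-14*z^3 + 143*z^2 - 28*z - 20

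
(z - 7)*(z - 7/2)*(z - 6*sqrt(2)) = z^3 - 21*z^2/2 - 6*sqrt(2)*z^2 + 49*z/2 + 63*sqrt(2)*z - 147*sqrt(2)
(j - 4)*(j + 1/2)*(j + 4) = j^3 + j^2/2 - 16*j - 8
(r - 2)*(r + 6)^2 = r^3 + 10*r^2 + 12*r - 72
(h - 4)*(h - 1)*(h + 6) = h^3 + h^2 - 26*h + 24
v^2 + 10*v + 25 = (v + 5)^2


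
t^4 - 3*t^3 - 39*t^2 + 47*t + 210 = (t - 7)*(t - 3)*(t + 2)*(t + 5)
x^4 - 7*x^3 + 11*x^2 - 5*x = x*(x - 5)*(x - 1)^2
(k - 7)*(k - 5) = k^2 - 12*k + 35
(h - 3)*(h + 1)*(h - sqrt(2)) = h^3 - 2*h^2 - sqrt(2)*h^2 - 3*h + 2*sqrt(2)*h + 3*sqrt(2)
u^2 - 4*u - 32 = (u - 8)*(u + 4)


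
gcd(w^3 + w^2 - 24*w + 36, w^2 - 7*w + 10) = w - 2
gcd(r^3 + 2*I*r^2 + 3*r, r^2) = r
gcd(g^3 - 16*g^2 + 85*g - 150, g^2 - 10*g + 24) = g - 6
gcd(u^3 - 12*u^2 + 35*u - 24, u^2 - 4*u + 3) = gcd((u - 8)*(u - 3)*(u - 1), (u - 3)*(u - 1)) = u^2 - 4*u + 3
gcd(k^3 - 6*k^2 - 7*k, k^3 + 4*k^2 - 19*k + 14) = 1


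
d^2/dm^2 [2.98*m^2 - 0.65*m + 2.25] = 5.96000000000000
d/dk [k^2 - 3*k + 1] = 2*k - 3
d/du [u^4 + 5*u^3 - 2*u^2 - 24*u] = 4*u^3 + 15*u^2 - 4*u - 24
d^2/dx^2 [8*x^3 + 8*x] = 48*x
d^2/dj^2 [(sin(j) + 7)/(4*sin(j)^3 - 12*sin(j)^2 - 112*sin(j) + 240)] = (-4*sin(j)^7 - 54*sin(j)^6 + 116*sin(j)^5 + 1070*sin(j)^4 + 674*sin(j)^3 - 13726*sin(j)^2 - 13272*sin(j) + 16856)/(4*(sin(j)^3 - 3*sin(j)^2 - 28*sin(j) + 60)^3)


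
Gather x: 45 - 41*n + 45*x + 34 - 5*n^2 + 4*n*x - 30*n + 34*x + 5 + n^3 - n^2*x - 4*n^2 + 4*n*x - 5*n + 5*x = n^3 - 9*n^2 - 76*n + x*(-n^2 + 8*n + 84) + 84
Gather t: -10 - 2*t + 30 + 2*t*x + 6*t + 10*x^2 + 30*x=t*(2*x + 4) + 10*x^2 + 30*x + 20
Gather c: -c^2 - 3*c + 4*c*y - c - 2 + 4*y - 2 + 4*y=-c^2 + c*(4*y - 4) + 8*y - 4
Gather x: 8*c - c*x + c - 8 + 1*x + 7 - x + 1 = -c*x + 9*c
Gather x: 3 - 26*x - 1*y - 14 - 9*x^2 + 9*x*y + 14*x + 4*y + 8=-9*x^2 + x*(9*y - 12) + 3*y - 3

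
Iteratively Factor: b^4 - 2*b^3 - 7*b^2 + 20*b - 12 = (b + 3)*(b^3 - 5*b^2 + 8*b - 4) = (b - 2)*(b + 3)*(b^2 - 3*b + 2) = (b - 2)*(b - 1)*(b + 3)*(b - 2)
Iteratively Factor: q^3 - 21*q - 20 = (q - 5)*(q^2 + 5*q + 4) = (q - 5)*(q + 4)*(q + 1)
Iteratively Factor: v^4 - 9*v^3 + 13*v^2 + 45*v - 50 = (v - 1)*(v^3 - 8*v^2 + 5*v + 50) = (v - 5)*(v - 1)*(v^2 - 3*v - 10) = (v - 5)^2*(v - 1)*(v + 2)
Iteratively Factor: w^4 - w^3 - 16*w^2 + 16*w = (w)*(w^3 - w^2 - 16*w + 16) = w*(w + 4)*(w^2 - 5*w + 4) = w*(w - 1)*(w + 4)*(w - 4)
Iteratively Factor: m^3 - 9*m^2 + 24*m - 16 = (m - 1)*(m^2 - 8*m + 16) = (m - 4)*(m - 1)*(m - 4)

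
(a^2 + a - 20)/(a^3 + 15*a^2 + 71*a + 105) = (a - 4)/(a^2 + 10*a + 21)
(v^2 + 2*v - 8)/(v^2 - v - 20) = (v - 2)/(v - 5)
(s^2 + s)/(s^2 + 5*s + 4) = s/(s + 4)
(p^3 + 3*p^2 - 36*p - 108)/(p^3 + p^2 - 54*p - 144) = (p - 6)/(p - 8)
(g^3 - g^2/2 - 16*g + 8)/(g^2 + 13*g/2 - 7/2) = (g^2 - 16)/(g + 7)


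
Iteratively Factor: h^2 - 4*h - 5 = (h - 5)*(h + 1)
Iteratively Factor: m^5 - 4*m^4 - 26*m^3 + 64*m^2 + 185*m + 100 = (m - 5)*(m^4 + m^3 - 21*m^2 - 41*m - 20) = (m - 5)*(m + 1)*(m^3 - 21*m - 20) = (m - 5)*(m + 1)^2*(m^2 - m - 20) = (m - 5)*(m + 1)^2*(m + 4)*(m - 5)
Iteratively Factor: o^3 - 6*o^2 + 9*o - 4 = (o - 4)*(o^2 - 2*o + 1) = (o - 4)*(o - 1)*(o - 1)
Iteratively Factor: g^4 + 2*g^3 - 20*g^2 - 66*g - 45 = (g + 1)*(g^3 + g^2 - 21*g - 45) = (g + 1)*(g + 3)*(g^2 - 2*g - 15) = (g + 1)*(g + 3)^2*(g - 5)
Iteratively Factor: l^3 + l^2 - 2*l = (l)*(l^2 + l - 2) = l*(l + 2)*(l - 1)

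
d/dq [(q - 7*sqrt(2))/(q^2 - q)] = (q*(q - 1) - (q - 7*sqrt(2))*(2*q - 1))/(q^2*(q - 1)^2)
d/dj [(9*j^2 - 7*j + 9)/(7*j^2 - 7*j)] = (-2*j^2 - 18*j + 9)/(7*j^2*(j^2 - 2*j + 1))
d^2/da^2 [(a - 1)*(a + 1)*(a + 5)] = 6*a + 10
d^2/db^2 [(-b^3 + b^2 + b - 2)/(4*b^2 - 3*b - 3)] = 2*(7*b^3 - 87*b^2 + 81*b - 42)/(64*b^6 - 144*b^5 - 36*b^4 + 189*b^3 + 27*b^2 - 81*b - 27)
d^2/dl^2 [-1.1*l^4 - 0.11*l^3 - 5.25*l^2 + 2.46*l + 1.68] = -13.2*l^2 - 0.66*l - 10.5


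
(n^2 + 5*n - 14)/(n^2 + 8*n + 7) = (n - 2)/(n + 1)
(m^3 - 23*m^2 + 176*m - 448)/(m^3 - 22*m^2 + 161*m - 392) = (m - 8)/(m - 7)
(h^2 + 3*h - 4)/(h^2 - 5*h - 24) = (-h^2 - 3*h + 4)/(-h^2 + 5*h + 24)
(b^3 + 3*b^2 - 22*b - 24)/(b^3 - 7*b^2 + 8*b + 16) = (b + 6)/(b - 4)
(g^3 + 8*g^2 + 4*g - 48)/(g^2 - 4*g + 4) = (g^2 + 10*g + 24)/(g - 2)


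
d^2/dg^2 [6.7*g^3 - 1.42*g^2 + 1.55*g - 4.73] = 40.2*g - 2.84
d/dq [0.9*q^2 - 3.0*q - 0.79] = 1.8*q - 3.0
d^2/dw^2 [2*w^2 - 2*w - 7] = 4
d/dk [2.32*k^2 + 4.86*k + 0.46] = 4.64*k + 4.86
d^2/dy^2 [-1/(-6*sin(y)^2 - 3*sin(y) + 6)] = (-16*sin(y)^4 - 6*sin(y)^3 + 7*sin(y)^2 + 10*sin(y) + 10)/(3*(sin(y) - cos(2*y) - 1)^3)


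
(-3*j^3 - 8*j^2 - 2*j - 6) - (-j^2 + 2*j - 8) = -3*j^3 - 7*j^2 - 4*j + 2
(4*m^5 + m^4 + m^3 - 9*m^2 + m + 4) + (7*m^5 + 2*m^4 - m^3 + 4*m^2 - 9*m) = 11*m^5 + 3*m^4 - 5*m^2 - 8*m + 4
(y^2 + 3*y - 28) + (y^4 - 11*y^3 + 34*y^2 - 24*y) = y^4 - 11*y^3 + 35*y^2 - 21*y - 28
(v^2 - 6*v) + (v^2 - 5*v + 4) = 2*v^2 - 11*v + 4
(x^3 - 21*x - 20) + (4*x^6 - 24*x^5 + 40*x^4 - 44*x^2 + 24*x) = 4*x^6 - 24*x^5 + 40*x^4 + x^3 - 44*x^2 + 3*x - 20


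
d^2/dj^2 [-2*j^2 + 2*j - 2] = -4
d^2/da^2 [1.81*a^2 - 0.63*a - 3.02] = 3.62000000000000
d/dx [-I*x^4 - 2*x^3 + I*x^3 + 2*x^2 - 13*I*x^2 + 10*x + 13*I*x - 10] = -4*I*x^3 + x^2*(-6 + 3*I) + x*(4 - 26*I) + 10 + 13*I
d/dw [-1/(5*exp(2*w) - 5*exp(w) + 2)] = (10*exp(w) - 5)*exp(w)/(5*exp(2*w) - 5*exp(w) + 2)^2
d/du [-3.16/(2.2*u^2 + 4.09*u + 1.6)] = (13.904*u + 12.9244)/(2.2*u^2 + 4.09*u + 1.6)^2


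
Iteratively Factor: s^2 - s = (s)*(s - 1)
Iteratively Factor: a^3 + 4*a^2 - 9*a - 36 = (a - 3)*(a^2 + 7*a + 12) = (a - 3)*(a + 3)*(a + 4)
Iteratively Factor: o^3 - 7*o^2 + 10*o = (o)*(o^2 - 7*o + 10) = o*(o - 2)*(o - 5)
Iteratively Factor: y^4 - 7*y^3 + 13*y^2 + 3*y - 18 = (y - 3)*(y^3 - 4*y^2 + y + 6) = (y - 3)*(y - 2)*(y^2 - 2*y - 3) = (y - 3)^2*(y - 2)*(y + 1)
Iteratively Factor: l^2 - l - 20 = (l + 4)*(l - 5)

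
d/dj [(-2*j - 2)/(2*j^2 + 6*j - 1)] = 2*(2*j^2 + 4*j + 7)/(4*j^4 + 24*j^3 + 32*j^2 - 12*j + 1)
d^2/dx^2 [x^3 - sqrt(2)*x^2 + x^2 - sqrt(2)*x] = 6*x - 2*sqrt(2) + 2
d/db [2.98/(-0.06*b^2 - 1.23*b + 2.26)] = (0.3576*b + 3.6654)/(0.06*b^2 + 1.23*b - 2.26)^2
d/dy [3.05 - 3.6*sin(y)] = -3.6*cos(y)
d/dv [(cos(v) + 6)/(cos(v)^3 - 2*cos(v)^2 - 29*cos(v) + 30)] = (-45*cos(v)/2 + 8*cos(2*v) + cos(3*v)/2 - 196)*sin(v)/(cos(v)^3 - 2*cos(v)^2 - 29*cos(v) + 30)^2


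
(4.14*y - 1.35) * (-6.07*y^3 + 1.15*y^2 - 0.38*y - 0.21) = -25.1298*y^4 + 12.9555*y^3 - 3.1257*y^2 - 0.3564*y + 0.2835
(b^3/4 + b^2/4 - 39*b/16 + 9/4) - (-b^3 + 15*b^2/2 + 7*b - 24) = 5*b^3/4 - 29*b^2/4 - 151*b/16 + 105/4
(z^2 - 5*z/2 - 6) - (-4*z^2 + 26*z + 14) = 5*z^2 - 57*z/2 - 20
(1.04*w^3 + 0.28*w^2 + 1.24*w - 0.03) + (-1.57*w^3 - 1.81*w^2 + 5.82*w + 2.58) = -0.53*w^3 - 1.53*w^2 + 7.06*w + 2.55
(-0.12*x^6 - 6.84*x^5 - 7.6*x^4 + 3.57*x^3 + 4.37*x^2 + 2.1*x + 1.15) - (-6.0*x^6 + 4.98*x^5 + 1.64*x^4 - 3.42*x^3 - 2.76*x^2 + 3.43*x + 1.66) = 5.88*x^6 - 11.82*x^5 - 9.24*x^4 + 6.99*x^3 + 7.13*x^2 - 1.33*x - 0.51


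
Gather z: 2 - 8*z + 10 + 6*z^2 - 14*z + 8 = 6*z^2 - 22*z + 20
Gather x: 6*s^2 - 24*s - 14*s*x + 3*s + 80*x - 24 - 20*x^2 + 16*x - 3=6*s^2 - 21*s - 20*x^2 + x*(96 - 14*s) - 27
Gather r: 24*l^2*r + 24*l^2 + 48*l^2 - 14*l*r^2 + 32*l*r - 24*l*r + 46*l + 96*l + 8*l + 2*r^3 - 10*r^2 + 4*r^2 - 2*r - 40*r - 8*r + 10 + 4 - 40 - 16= 72*l^2 + 150*l + 2*r^3 + r^2*(-14*l - 6) + r*(24*l^2 + 8*l - 50) - 42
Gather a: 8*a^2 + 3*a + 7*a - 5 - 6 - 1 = 8*a^2 + 10*a - 12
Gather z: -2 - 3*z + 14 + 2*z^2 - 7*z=2*z^2 - 10*z + 12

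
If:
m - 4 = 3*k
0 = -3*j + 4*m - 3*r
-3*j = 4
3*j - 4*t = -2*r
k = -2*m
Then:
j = -4/3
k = -8/7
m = 4/7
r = 44/21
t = 1/21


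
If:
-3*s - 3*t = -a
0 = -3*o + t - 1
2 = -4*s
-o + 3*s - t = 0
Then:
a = -33/8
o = -5/8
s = -1/2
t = -7/8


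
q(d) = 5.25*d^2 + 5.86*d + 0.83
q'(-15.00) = -151.64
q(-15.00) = 1094.18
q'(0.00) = 5.86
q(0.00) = 0.83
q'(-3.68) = -32.78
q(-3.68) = 50.36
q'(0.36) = 9.64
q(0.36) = 3.62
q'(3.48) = 42.40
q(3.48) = 84.80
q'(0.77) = 13.94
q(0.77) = 8.45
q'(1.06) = 16.99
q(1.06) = 12.94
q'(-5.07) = -47.38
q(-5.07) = 106.07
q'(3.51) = 42.72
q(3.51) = 86.08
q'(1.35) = 20.04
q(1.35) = 18.31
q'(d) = 10.5*d + 5.86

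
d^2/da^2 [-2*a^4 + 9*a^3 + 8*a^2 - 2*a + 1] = -24*a^2 + 54*a + 16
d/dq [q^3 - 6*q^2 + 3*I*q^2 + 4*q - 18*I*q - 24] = 3*q^2 + 6*q*(-2 + I) + 4 - 18*I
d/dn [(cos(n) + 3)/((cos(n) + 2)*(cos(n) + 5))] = (cos(n)^2 + 6*cos(n) + 11)*sin(n)/((cos(n) + 2)^2*(cos(n) + 5)^2)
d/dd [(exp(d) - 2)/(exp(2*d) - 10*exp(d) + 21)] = (-2*(exp(d) - 5)*(exp(d) - 2) + exp(2*d) - 10*exp(d) + 21)*exp(d)/(exp(2*d) - 10*exp(d) + 21)^2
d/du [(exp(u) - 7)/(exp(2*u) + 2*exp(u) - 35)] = (-2*(exp(u) - 7)*(exp(u) + 1) + exp(2*u) + 2*exp(u) - 35)*exp(u)/(exp(2*u) + 2*exp(u) - 35)^2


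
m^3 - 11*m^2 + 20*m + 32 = (m - 8)*(m - 4)*(m + 1)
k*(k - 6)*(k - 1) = k^3 - 7*k^2 + 6*k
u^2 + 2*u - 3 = (u - 1)*(u + 3)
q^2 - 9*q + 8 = (q - 8)*(q - 1)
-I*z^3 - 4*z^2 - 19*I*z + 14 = (z - 7*I)*(z + 2*I)*(-I*z + 1)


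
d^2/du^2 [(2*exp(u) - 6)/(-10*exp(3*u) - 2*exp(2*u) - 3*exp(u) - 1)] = (-800*exp(6*u) + 5280*exp(5*u) + 1552*exp(4*u) + 728*exp(3*u) - 408*exp(2*u) + 12*exp(u) - 20)*exp(u)/(1000*exp(9*u) + 600*exp(8*u) + 1020*exp(7*u) + 668*exp(6*u) + 426*exp(5*u) + 246*exp(4*u) + 93*exp(3*u) + 33*exp(2*u) + 9*exp(u) + 1)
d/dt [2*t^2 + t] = 4*t + 1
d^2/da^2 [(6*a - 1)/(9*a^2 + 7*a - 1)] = 2*((6*a - 1)*(18*a + 7)^2 - 3*(54*a + 11)*(9*a^2 + 7*a - 1))/(9*a^2 + 7*a - 1)^3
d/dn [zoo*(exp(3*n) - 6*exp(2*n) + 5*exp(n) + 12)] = zoo*(exp(2*n) + exp(n) + 1)*exp(n)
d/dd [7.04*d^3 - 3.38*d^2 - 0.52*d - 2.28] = 21.12*d^2 - 6.76*d - 0.52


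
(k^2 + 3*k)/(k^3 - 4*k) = (k + 3)/(k^2 - 4)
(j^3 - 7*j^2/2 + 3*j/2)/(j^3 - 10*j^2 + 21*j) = (j - 1/2)/(j - 7)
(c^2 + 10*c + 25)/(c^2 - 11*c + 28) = (c^2 + 10*c + 25)/(c^2 - 11*c + 28)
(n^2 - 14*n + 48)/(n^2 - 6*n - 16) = (n - 6)/(n + 2)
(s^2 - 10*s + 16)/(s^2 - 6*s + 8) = (s - 8)/(s - 4)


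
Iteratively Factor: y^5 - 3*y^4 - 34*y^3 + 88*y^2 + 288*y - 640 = (y + 4)*(y^4 - 7*y^3 - 6*y^2 + 112*y - 160) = (y - 2)*(y + 4)*(y^3 - 5*y^2 - 16*y + 80) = (y - 2)*(y + 4)^2*(y^2 - 9*y + 20) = (y - 5)*(y - 2)*(y + 4)^2*(y - 4)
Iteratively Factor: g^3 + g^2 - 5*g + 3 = (g + 3)*(g^2 - 2*g + 1) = (g - 1)*(g + 3)*(g - 1)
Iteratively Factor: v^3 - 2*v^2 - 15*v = (v - 5)*(v^2 + 3*v) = v*(v - 5)*(v + 3)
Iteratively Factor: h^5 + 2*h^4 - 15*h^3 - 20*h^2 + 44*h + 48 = (h - 2)*(h^4 + 4*h^3 - 7*h^2 - 34*h - 24) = (h - 2)*(h + 2)*(h^3 + 2*h^2 - 11*h - 12) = (h - 3)*(h - 2)*(h + 2)*(h^2 + 5*h + 4) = (h - 3)*(h - 2)*(h + 1)*(h + 2)*(h + 4)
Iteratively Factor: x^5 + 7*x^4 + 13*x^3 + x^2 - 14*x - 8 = (x + 2)*(x^4 + 5*x^3 + 3*x^2 - 5*x - 4) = (x + 2)*(x + 4)*(x^3 + x^2 - x - 1) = (x + 1)*(x + 2)*(x + 4)*(x^2 - 1) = (x + 1)^2*(x + 2)*(x + 4)*(x - 1)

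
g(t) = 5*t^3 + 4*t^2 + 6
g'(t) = 15*t^2 + 8*t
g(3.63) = 297.87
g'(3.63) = 226.69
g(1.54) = 33.75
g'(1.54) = 47.89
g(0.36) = 6.75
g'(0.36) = 4.82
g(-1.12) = 3.99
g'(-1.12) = 9.86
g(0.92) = 13.28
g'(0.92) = 20.06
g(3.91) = 366.03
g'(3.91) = 260.60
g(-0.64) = 6.33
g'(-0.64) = 1.02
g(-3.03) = -96.37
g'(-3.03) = 113.47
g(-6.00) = -930.00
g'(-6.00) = 492.00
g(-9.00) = -3315.00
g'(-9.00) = 1143.00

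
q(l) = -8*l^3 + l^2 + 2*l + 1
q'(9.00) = -1924.00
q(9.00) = -5732.00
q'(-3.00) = -220.00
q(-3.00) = 220.00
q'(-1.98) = -96.05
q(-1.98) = 63.06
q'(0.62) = -5.99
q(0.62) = 0.72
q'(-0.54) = -6.08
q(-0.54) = 1.47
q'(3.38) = -265.43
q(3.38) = -289.73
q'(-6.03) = -882.72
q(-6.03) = 1779.35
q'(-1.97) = -95.08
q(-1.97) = 62.10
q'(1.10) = -24.84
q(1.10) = -6.24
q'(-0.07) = 1.74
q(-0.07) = 0.87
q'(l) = -24*l^2 + 2*l + 2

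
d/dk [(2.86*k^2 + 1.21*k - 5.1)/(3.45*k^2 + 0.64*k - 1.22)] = (-2.3441*k^2 + 28.2116*k + 1.7878)/(11.9025*k^4 + 4.416*k^3 - 8.0084*k^2 - 1.5616*k + 1.4884)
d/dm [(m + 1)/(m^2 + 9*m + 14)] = (m^2 + 9*m - (m + 1)*(2*m + 9) + 14)/(m^2 + 9*m + 14)^2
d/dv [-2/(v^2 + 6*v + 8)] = 4*(v + 3)/(v^2 + 6*v + 8)^2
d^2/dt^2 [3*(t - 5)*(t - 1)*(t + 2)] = 18*t - 24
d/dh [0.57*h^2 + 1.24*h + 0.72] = 1.14*h + 1.24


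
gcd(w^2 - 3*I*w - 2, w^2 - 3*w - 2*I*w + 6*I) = w - 2*I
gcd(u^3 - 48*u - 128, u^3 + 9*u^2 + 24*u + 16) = u^2 + 8*u + 16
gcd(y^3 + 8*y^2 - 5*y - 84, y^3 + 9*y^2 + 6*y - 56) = y^2 + 11*y + 28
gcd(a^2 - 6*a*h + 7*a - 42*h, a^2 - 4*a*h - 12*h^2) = a - 6*h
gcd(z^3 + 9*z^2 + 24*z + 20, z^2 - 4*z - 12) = z + 2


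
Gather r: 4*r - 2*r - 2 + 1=2*r - 1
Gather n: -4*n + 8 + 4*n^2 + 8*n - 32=4*n^2 + 4*n - 24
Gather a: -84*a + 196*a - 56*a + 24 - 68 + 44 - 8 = 56*a - 8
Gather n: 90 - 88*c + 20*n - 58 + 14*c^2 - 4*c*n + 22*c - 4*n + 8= 14*c^2 - 66*c + n*(16 - 4*c) + 40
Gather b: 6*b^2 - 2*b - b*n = 6*b^2 + b*(-n - 2)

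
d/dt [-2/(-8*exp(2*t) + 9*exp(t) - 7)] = (18 - 32*exp(t))*exp(t)/(8*exp(2*t) - 9*exp(t) + 7)^2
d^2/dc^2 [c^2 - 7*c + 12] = 2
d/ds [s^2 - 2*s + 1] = 2*s - 2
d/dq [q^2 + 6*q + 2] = 2*q + 6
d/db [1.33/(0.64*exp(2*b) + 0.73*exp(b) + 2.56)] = (-1.7024*exp(b) - 0.9709)*exp(b)/(0.64*exp(2*b) + 0.73*exp(b) + 2.56)^2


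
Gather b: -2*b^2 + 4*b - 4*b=-2*b^2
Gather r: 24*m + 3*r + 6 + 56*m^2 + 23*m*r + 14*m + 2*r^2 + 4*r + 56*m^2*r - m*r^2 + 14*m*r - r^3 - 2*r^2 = 56*m^2 - m*r^2 + 38*m - r^3 + r*(56*m^2 + 37*m + 7) + 6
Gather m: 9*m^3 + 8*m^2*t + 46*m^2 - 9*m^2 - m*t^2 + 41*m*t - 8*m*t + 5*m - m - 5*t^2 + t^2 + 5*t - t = 9*m^3 + m^2*(8*t + 37) + m*(-t^2 + 33*t + 4) - 4*t^2 + 4*t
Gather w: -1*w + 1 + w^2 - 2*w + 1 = w^2 - 3*w + 2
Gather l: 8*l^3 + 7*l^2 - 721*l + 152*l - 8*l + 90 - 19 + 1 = 8*l^3 + 7*l^2 - 577*l + 72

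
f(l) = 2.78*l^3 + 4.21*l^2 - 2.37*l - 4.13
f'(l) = 8.34*l^2 + 8.42*l - 2.37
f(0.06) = -4.26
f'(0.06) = -1.83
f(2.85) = 87.67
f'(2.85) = 89.37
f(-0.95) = -0.46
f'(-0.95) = -2.84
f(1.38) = 7.92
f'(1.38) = 25.13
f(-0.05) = -4.00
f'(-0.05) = -2.77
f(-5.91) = -416.94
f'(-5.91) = 239.17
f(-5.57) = -340.72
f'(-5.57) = 209.48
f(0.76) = -2.28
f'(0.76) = 8.85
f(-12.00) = -4173.29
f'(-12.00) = 1097.55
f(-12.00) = -4173.29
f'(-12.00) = 1097.55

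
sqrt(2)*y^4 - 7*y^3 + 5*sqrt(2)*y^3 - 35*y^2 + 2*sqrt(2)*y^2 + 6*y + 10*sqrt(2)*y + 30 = (y + 5)*(y - 3*sqrt(2))*(y - sqrt(2))*(sqrt(2)*y + 1)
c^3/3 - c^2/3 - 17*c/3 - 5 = (c/3 + 1)*(c - 5)*(c + 1)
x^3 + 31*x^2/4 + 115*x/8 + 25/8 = (x + 1/4)*(x + 5/2)*(x + 5)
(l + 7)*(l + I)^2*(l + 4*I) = l^4 + 7*l^3 + 6*I*l^3 - 9*l^2 + 42*I*l^2 - 63*l - 4*I*l - 28*I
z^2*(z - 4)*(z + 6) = z^4 + 2*z^3 - 24*z^2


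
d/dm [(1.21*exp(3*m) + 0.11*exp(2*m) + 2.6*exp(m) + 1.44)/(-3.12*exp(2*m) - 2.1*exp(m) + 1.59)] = (-3.7752*exp(4*m) - 5.082*exp(3*m) + 13.6527*exp(2*m) + 9.3354*exp(m) + 7.158)*exp(m)/(9.7344*exp(4*m) + 13.104*exp(3*m) - 5.5116*exp(2*m) - 6.678*exp(m) + 2.5281)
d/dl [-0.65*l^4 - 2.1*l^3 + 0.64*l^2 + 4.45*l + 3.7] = -2.6*l^3 - 6.3*l^2 + 1.28*l + 4.45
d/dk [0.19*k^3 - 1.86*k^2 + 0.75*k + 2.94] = 0.57*k^2 - 3.72*k + 0.75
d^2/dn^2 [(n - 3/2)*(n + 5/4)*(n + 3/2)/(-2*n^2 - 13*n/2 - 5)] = -7/(4*n^3 + 24*n^2 + 48*n + 32)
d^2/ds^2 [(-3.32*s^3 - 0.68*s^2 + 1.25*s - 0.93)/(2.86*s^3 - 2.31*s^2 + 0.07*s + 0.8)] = (-54.99208*s^6 + 65.334984*s^5 - 48.8630999999999*s^4 + 120.40455*s^3 - 73.867914*s^2 + 14.780526*s - 4.456794)/(23.393656*s^9 - 56.684628*s^8 + 47.501454*s^7 + 4.529877*s^6 - 30.549057*s^5 + 13.733643*s^4 + 4.715383*s^3 - 4.42344*s^2 + 0.1344*s + 0.512)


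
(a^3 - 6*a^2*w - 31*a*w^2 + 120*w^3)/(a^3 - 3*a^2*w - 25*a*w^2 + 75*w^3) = (-a + 8*w)/(-a + 5*w)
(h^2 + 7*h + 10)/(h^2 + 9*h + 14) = (h + 5)/(h + 7)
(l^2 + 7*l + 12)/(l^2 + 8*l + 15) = (l + 4)/(l + 5)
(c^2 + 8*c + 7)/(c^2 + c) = (c + 7)/c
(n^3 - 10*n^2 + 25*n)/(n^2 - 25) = n*(n - 5)/(n + 5)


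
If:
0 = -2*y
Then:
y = 0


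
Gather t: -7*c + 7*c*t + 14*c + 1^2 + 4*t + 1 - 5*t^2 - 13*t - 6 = 7*c - 5*t^2 + t*(7*c - 9) - 4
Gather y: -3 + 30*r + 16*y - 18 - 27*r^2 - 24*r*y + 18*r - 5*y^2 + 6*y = -27*r^2 + 48*r - 5*y^2 + y*(22 - 24*r) - 21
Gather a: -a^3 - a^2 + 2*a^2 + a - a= -a^3 + a^2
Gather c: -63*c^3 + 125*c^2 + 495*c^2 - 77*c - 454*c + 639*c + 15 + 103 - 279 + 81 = -63*c^3 + 620*c^2 + 108*c - 80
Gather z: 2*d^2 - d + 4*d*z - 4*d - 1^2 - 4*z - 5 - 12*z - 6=2*d^2 - 5*d + z*(4*d - 16) - 12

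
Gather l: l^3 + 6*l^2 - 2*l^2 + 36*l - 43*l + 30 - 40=l^3 + 4*l^2 - 7*l - 10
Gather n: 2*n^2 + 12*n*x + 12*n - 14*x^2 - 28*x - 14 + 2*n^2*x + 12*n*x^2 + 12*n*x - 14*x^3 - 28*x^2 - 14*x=n^2*(2*x + 2) + n*(12*x^2 + 24*x + 12) - 14*x^3 - 42*x^2 - 42*x - 14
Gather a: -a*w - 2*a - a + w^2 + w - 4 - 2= a*(-w - 3) + w^2 + w - 6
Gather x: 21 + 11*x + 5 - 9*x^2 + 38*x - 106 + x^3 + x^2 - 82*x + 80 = x^3 - 8*x^2 - 33*x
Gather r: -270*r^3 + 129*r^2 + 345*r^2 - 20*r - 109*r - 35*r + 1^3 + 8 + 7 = -270*r^3 + 474*r^2 - 164*r + 16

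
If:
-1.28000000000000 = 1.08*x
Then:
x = -1.19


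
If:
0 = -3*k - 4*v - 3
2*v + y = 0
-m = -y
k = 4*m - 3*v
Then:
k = -33/29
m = -6/29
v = 3/29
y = -6/29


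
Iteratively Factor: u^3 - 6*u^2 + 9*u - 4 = (u - 4)*(u^2 - 2*u + 1) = (u - 4)*(u - 1)*(u - 1)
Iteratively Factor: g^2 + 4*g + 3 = (g + 3)*(g + 1)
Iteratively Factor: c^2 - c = (c - 1)*(c)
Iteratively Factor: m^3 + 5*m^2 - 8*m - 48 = (m - 3)*(m^2 + 8*m + 16) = (m - 3)*(m + 4)*(m + 4)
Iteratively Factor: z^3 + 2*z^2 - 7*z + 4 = (z - 1)*(z^2 + 3*z - 4) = (z - 1)^2*(z + 4)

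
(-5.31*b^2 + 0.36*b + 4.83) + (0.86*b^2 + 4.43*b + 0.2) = -4.45*b^2 + 4.79*b + 5.03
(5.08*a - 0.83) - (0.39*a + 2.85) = 4.69*a - 3.68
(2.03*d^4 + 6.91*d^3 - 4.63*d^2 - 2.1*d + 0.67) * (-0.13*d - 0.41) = -0.2639*d^5 - 1.7306*d^4 - 2.2312*d^3 + 2.1713*d^2 + 0.7739*d - 0.2747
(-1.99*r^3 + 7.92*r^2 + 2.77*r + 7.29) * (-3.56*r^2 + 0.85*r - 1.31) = 7.0844*r^5 - 29.8867*r^4 - 0.5223*r^3 - 33.9731*r^2 + 2.5678*r - 9.5499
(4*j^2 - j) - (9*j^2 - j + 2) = -5*j^2 - 2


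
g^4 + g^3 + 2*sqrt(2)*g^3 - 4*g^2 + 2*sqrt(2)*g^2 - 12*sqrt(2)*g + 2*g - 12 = (g - 2)*(g + 3)*(g + sqrt(2))^2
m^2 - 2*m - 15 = (m - 5)*(m + 3)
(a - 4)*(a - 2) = a^2 - 6*a + 8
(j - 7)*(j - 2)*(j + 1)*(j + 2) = j^4 - 6*j^3 - 11*j^2 + 24*j + 28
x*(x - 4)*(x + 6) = x^3 + 2*x^2 - 24*x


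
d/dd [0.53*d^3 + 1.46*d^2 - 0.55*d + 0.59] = 1.59*d^2 + 2.92*d - 0.55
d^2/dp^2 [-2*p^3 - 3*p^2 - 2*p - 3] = -12*p - 6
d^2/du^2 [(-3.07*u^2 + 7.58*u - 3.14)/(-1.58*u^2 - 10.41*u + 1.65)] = (-138.834916*u^3 + 95.0531159999998*u^2 + 191.310192*u + 453.244038)/(3.944312*u^6 + 77.962572*u^5 + 501.307614*u^4 + 965.278701*u^3 - 523.517445*u^2 + 85.023675*u - 4.492125)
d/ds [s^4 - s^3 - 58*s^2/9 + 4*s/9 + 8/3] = 4*s^3 - 3*s^2 - 116*s/9 + 4/9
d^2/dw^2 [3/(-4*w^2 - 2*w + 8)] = 3*(4*w^2 + 2*w - (4*w + 1)^2 - 8)/(2*w^2 + w - 4)^3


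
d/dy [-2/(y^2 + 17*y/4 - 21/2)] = 8*(8*y + 17)/(4*y^2 + 17*y - 42)^2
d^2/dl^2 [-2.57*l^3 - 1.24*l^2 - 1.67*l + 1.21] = -15.42*l - 2.48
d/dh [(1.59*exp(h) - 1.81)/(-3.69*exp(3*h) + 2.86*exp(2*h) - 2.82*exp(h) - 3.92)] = (11.7342*exp(3*h) - 24.5841*exp(2*h) + 10.3532*exp(h) - 11.337)*exp(h)/(13.6161*exp(6*h) - 21.1068*exp(5*h) + 28.9912*exp(4*h) + 12.7992*exp(3*h) - 14.47*exp(2*h) + 22.1088*exp(h) + 15.3664)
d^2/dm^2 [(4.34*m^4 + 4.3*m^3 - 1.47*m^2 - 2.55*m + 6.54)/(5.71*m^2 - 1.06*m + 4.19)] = (283.003588*m^6 - 157.609704*m^5 + 652.26294*m^4 - 688.57755*m^3 + 2290.13607*m^2 + 581.494326*m - 372.507078)/(186.169411*m^6 - 103.681038*m^5 + 429.080805*m^4 - 153.35338*m^3 + 314.859645*m^2 - 55.828398*m + 73.560059)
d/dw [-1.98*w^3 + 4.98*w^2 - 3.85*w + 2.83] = -5.94*w^2 + 9.96*w - 3.85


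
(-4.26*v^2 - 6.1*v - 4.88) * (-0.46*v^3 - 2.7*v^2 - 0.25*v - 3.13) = 1.9596*v^5 + 14.308*v^4 + 19.7798*v^3 + 28.0348*v^2 + 20.313*v + 15.2744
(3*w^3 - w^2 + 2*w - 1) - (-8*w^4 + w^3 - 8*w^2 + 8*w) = 8*w^4 + 2*w^3 + 7*w^2 - 6*w - 1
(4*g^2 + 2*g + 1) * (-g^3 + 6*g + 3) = -4*g^5 - 2*g^4 + 23*g^3 + 24*g^2 + 12*g + 3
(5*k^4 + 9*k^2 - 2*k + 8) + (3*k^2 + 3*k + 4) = 5*k^4 + 12*k^2 + k + 12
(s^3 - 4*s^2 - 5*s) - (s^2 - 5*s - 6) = s^3 - 5*s^2 + 6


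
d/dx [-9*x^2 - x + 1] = -18*x - 1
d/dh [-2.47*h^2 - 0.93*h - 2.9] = -4.94*h - 0.93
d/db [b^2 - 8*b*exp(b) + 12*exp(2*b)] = -8*b*exp(b) + 2*b + 24*exp(2*b) - 8*exp(b)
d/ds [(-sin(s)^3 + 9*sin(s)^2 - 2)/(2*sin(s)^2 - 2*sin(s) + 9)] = (-2*sin(s)^4 + 4*sin(s)^3 - 45*sin(s)^2 + 170*sin(s) - 4)*cos(s)/(-2*sin(s) - cos(2*s) + 10)^2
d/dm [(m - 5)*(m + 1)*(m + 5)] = 3*m^2 + 2*m - 25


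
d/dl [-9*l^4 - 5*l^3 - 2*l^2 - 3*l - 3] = -36*l^3 - 15*l^2 - 4*l - 3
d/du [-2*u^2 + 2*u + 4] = 2 - 4*u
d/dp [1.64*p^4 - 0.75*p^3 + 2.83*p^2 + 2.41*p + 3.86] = 6.56*p^3 - 2.25*p^2 + 5.66*p + 2.41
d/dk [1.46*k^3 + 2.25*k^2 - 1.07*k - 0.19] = 4.38*k^2 + 4.5*k - 1.07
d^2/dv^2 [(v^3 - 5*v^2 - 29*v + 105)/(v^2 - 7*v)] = -30/v^3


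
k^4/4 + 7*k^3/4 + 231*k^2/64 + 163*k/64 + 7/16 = (k/4 + 1)*(k + 1/4)*(k + 1)*(k + 7/4)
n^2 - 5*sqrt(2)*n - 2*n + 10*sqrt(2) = (n - 2)*(n - 5*sqrt(2))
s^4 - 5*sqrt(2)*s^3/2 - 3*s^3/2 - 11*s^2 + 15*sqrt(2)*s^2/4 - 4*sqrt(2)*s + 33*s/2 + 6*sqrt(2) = (s - 3/2)*(s - 4*sqrt(2))*(s + sqrt(2)/2)*(s + sqrt(2))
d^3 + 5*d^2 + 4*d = d*(d + 1)*(d + 4)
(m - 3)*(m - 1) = m^2 - 4*m + 3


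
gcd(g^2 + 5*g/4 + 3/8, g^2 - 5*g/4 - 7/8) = g + 1/2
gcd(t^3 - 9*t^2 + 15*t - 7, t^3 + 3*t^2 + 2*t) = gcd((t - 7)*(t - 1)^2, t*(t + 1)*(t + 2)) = 1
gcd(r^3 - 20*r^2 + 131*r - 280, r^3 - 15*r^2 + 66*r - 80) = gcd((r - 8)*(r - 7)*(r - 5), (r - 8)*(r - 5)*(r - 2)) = r^2 - 13*r + 40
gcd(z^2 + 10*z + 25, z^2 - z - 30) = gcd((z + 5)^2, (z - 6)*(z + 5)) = z + 5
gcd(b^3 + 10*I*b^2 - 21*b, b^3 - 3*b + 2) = 1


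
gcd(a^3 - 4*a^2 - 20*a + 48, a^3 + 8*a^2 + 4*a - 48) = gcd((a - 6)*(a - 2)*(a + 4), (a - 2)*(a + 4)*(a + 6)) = a^2 + 2*a - 8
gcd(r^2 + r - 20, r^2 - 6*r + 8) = r - 4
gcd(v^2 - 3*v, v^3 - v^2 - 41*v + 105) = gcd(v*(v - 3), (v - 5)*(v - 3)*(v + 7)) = v - 3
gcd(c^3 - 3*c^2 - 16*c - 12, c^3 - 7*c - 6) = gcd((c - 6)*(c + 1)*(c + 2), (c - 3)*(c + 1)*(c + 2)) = c^2 + 3*c + 2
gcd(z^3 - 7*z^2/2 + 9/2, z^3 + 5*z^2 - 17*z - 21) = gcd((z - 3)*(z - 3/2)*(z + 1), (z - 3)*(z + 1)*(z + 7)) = z^2 - 2*z - 3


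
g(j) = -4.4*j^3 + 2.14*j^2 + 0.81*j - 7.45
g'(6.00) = -448.71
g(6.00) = -875.95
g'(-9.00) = -1106.91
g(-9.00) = 3366.20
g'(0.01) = 0.85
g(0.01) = -7.44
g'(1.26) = -14.75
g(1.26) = -11.83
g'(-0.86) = -12.63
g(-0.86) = -3.77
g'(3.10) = -112.77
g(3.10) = -115.45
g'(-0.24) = -0.98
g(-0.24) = -7.46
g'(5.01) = -309.07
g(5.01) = -502.98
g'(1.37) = -18.10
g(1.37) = -13.64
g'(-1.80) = -49.66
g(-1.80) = 23.69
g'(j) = -13.2*j^2 + 4.28*j + 0.81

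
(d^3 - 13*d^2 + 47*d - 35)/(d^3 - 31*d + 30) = (d - 7)/(d + 6)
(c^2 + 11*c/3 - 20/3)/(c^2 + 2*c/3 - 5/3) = (3*c^2 + 11*c - 20)/(3*c^2 + 2*c - 5)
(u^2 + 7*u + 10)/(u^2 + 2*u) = (u + 5)/u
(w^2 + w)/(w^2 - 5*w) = (w + 1)/(w - 5)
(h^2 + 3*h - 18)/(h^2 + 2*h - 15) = (h + 6)/(h + 5)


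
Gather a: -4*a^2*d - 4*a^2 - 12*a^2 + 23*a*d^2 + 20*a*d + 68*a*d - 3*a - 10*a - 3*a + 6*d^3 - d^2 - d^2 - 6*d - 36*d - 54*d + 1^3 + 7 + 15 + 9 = a^2*(-4*d - 16) + a*(23*d^2 + 88*d - 16) + 6*d^3 - 2*d^2 - 96*d + 32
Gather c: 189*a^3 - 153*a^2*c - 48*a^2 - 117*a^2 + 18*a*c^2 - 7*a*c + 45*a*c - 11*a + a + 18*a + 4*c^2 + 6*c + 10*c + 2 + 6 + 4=189*a^3 - 165*a^2 + 8*a + c^2*(18*a + 4) + c*(-153*a^2 + 38*a + 16) + 12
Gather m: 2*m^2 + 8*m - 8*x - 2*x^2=2*m^2 + 8*m - 2*x^2 - 8*x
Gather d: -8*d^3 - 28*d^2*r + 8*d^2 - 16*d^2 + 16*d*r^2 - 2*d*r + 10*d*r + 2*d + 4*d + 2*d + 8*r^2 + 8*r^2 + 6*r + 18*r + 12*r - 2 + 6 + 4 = -8*d^3 + d^2*(-28*r - 8) + d*(16*r^2 + 8*r + 8) + 16*r^2 + 36*r + 8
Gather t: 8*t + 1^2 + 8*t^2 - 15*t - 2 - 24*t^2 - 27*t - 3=-16*t^2 - 34*t - 4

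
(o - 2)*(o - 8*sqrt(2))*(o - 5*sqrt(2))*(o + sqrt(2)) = o^4 - 12*sqrt(2)*o^3 - 2*o^3 + 24*sqrt(2)*o^2 + 54*o^2 - 108*o + 80*sqrt(2)*o - 160*sqrt(2)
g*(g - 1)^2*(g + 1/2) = g^4 - 3*g^3/2 + g/2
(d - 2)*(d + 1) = d^2 - d - 2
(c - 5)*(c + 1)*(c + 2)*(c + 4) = c^4 + 2*c^3 - 21*c^2 - 62*c - 40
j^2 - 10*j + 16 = (j - 8)*(j - 2)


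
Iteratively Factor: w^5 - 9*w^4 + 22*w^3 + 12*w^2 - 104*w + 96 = (w + 2)*(w^4 - 11*w^3 + 44*w^2 - 76*w + 48) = (w - 2)*(w + 2)*(w^3 - 9*w^2 + 26*w - 24) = (w - 2)^2*(w + 2)*(w^2 - 7*w + 12) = (w - 3)*(w - 2)^2*(w + 2)*(w - 4)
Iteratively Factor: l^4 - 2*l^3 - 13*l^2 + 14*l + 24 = (l - 4)*(l^3 + 2*l^2 - 5*l - 6) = (l - 4)*(l - 2)*(l^2 + 4*l + 3) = (l - 4)*(l - 2)*(l + 1)*(l + 3)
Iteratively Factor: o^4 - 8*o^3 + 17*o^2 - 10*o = (o - 1)*(o^3 - 7*o^2 + 10*o) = (o - 2)*(o - 1)*(o^2 - 5*o) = (o - 5)*(o - 2)*(o - 1)*(o)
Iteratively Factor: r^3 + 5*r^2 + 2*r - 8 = (r - 1)*(r^2 + 6*r + 8) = (r - 1)*(r + 4)*(r + 2)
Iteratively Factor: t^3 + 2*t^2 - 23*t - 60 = (t + 3)*(t^2 - t - 20) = (t + 3)*(t + 4)*(t - 5)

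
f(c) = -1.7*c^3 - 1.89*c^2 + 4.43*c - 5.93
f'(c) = -5.1*c^2 - 3.78*c + 4.43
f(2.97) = -53.98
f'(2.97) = -51.78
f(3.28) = -71.72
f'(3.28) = -62.84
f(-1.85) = -9.83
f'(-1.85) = -6.03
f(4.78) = -213.60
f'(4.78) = -130.17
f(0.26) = -4.94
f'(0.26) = 3.10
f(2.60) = -37.07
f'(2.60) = -39.87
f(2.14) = -21.77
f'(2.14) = -27.02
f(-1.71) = -10.53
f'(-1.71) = -4.02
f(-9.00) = 1040.41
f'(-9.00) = -374.65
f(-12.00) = 2606.35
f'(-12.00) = -684.61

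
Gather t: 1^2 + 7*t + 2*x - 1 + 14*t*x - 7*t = 14*t*x + 2*x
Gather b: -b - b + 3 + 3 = 6 - 2*b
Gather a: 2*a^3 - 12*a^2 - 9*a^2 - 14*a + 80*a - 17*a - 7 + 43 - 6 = 2*a^3 - 21*a^2 + 49*a + 30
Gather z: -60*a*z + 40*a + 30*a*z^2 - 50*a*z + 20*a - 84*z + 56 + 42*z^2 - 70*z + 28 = 60*a + z^2*(30*a + 42) + z*(-110*a - 154) + 84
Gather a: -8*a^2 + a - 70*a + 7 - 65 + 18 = -8*a^2 - 69*a - 40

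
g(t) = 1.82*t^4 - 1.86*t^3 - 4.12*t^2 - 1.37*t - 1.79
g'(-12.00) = -13285.85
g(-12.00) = 40374.97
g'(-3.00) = -223.43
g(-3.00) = 162.88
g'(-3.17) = -263.23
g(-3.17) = 204.19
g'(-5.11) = -1076.36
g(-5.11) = 1386.77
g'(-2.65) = -154.20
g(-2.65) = 97.28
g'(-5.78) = -1545.93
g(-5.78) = 2258.99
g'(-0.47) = 0.51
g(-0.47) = -1.77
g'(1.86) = 10.84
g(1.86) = -8.78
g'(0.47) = -5.72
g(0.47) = -3.45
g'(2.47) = 53.94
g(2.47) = 9.40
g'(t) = 7.28*t^3 - 5.58*t^2 - 8.24*t - 1.37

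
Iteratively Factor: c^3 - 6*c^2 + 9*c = (c - 3)*(c^2 - 3*c) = c*(c - 3)*(c - 3)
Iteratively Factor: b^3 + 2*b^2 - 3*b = (b + 3)*(b^2 - b) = (b - 1)*(b + 3)*(b)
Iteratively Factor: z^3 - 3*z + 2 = (z - 1)*(z^2 + z - 2) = (z - 1)*(z + 2)*(z - 1)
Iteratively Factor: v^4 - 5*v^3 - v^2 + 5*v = (v)*(v^3 - 5*v^2 - v + 5) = v*(v + 1)*(v^2 - 6*v + 5) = v*(v - 1)*(v + 1)*(v - 5)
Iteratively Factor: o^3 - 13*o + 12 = (o - 3)*(o^2 + 3*o - 4) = (o - 3)*(o + 4)*(o - 1)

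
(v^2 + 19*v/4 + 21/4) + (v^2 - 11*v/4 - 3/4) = 2*v^2 + 2*v + 9/2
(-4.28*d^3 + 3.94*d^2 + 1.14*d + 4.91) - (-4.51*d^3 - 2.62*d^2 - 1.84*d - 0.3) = 0.23*d^3 + 6.56*d^2 + 2.98*d + 5.21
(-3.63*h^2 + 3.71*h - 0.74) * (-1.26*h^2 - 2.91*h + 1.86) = 4.5738*h^4 + 5.8887*h^3 - 16.6155*h^2 + 9.054*h - 1.3764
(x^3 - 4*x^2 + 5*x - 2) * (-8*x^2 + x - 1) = -8*x^5 + 33*x^4 - 45*x^3 + 25*x^2 - 7*x + 2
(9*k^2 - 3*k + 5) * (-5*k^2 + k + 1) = -45*k^4 + 24*k^3 - 19*k^2 + 2*k + 5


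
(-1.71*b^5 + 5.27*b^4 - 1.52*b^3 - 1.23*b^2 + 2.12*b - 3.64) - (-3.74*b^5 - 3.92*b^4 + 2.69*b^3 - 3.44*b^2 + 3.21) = 2.03*b^5 + 9.19*b^4 - 4.21*b^3 + 2.21*b^2 + 2.12*b - 6.85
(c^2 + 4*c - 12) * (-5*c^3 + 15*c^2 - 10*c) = -5*c^5 - 5*c^4 + 110*c^3 - 220*c^2 + 120*c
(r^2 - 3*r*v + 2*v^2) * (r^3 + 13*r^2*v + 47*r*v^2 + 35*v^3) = r^5 + 10*r^4*v + 10*r^3*v^2 - 80*r^2*v^3 - 11*r*v^4 + 70*v^5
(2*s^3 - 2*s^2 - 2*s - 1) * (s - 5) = 2*s^4 - 12*s^3 + 8*s^2 + 9*s + 5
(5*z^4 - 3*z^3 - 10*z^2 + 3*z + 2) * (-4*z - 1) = -20*z^5 + 7*z^4 + 43*z^3 - 2*z^2 - 11*z - 2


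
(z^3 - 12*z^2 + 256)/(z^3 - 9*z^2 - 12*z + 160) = (z - 8)/(z - 5)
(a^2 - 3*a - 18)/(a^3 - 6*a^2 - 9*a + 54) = 1/(a - 3)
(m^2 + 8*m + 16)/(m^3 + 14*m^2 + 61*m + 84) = (m + 4)/(m^2 + 10*m + 21)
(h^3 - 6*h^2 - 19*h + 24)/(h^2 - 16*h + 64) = (h^2 + 2*h - 3)/(h - 8)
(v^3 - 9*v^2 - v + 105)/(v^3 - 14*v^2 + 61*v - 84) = (v^2 - 2*v - 15)/(v^2 - 7*v + 12)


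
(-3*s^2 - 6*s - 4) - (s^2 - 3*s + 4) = -4*s^2 - 3*s - 8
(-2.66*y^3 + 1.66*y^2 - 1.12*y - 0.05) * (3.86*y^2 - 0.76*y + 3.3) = -10.2676*y^5 + 8.4292*y^4 - 14.3628*y^3 + 6.1362*y^2 - 3.658*y - 0.165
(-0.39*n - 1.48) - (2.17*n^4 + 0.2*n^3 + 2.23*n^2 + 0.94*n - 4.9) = -2.17*n^4 - 0.2*n^3 - 2.23*n^2 - 1.33*n + 3.42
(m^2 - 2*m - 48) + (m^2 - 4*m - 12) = 2*m^2 - 6*m - 60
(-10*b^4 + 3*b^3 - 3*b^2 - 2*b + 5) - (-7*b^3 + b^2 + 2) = -10*b^4 + 10*b^3 - 4*b^2 - 2*b + 3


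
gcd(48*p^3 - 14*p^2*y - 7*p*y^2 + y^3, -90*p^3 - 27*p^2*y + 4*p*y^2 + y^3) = 3*p + y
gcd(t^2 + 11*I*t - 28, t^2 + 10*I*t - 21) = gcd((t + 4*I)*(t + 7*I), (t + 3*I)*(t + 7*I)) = t + 7*I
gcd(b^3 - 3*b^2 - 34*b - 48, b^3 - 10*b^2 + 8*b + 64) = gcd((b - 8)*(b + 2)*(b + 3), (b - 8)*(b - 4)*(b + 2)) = b^2 - 6*b - 16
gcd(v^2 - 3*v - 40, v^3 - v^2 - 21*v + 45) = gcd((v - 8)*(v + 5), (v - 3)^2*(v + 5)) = v + 5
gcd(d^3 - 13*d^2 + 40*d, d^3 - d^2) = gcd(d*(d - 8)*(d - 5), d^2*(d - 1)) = d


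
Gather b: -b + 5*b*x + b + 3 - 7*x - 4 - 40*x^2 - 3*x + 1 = 5*b*x - 40*x^2 - 10*x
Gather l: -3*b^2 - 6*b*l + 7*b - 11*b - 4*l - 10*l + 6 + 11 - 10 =-3*b^2 - 4*b + l*(-6*b - 14) + 7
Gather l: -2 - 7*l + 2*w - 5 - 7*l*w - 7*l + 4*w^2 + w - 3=l*(-7*w - 14) + 4*w^2 + 3*w - 10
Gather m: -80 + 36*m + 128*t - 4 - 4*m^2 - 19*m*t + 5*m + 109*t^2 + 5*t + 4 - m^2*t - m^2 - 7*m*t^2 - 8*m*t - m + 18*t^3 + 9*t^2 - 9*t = m^2*(-t - 5) + m*(-7*t^2 - 27*t + 40) + 18*t^3 + 118*t^2 + 124*t - 80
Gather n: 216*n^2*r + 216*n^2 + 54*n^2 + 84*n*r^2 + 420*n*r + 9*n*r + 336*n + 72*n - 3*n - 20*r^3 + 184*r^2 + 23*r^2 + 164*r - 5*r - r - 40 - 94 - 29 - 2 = n^2*(216*r + 270) + n*(84*r^2 + 429*r + 405) - 20*r^3 + 207*r^2 + 158*r - 165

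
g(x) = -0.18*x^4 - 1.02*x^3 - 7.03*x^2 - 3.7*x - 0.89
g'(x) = -0.72*x^3 - 3.06*x^2 - 14.06*x - 3.7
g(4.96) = -425.60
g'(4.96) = -236.58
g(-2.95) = -38.60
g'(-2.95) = 29.63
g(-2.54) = -27.62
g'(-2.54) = 24.07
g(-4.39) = -100.69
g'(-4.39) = 59.97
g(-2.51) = -26.91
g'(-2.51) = 23.70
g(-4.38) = -100.09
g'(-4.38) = 59.68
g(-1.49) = -8.50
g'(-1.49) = 12.84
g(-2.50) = -26.67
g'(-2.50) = 23.58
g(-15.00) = -7197.14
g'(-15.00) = 1948.70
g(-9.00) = -974.42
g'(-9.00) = 399.86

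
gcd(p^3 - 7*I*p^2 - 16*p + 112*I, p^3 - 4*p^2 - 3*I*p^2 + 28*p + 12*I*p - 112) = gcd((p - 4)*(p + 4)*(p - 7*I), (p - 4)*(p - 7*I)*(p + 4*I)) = p^2 + p*(-4 - 7*I) + 28*I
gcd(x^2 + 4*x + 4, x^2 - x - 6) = x + 2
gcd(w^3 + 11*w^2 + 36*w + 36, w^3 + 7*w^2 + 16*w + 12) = w^2 + 5*w + 6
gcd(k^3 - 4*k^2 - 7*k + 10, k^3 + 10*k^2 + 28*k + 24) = k + 2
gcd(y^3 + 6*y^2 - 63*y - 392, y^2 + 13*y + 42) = y + 7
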